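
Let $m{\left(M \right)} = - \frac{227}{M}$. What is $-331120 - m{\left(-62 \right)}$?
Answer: $- \frac{20529667}{62} \approx -3.3112 \cdot 10^{5}$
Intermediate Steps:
$-331120 - m{\left(-62 \right)} = -331120 - - \frac{227}{-62} = -331120 - \left(-227\right) \left(- \frac{1}{62}\right) = -331120 - \frac{227}{62} = - \frac{20529667}{62}$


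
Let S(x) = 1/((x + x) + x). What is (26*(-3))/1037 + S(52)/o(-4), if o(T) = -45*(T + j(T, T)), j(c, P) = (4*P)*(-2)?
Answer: -15332717/203832720 ≈ -0.075222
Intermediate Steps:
j(c, P) = -8*P
o(T) = 315*T (o(T) = -45*(T - 8*T) = -(-315)*T = 315*T)
S(x) = 1/(3*x) (S(x) = 1/(2*x + x) = 1/(3*x))
(26*(-3))/1037 + S(52)/o(-4) = (26*(-3))/1037 + ((⅓)/52)/((315*(-4))) = -78*1/1037 + ((⅓)*(1/52))/(-1260) = -78/1037 + (1/156)*(-1/1260) = -78/1037 - 1/196560 = -15332717/203832720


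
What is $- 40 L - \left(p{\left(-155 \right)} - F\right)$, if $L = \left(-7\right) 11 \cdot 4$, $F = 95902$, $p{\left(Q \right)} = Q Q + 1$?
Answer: $84196$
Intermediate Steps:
$p{\left(Q \right)} = 1 + Q^{2}$ ($p{\left(Q \right)} = Q^{2} + 1 = 1 + Q^{2}$)
$L = -308$ ($L = \left(-77\right) 4 = -308$)
$- 40 L - \left(p{\left(-155 \right)} - F\right) = \left(-40\right) \left(-308\right) - \left(\left(1 + \left(-155\right)^{2}\right) - 95902\right) = 12320 - \left(\left(1 + 24025\right) - 95902\right) = 12320 - \left(24026 - 95902\right) = 12320 - -71876 = 12320 + 71876 = 84196$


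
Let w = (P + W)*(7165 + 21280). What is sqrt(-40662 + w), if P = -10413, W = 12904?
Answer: sqrt(70815833) ≈ 8415.2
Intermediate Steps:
w = 70856495 (w = (-10413 + 12904)*(7165 + 21280) = 2491*28445 = 70856495)
sqrt(-40662 + w) = sqrt(-40662 + 70856495) = sqrt(70815833)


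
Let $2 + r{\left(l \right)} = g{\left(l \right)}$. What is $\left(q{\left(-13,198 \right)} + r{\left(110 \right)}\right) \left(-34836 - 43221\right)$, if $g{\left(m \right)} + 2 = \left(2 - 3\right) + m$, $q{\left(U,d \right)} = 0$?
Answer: $-8195985$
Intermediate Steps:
$g{\left(m \right)} = -3 + m$ ($g{\left(m \right)} = -2 + \left(\left(2 - 3\right) + m\right) = -2 + \left(-1 + m\right) = -3 + m$)
$r{\left(l \right)} = -5 + l$ ($r{\left(l \right)} = -2 + \left(-3 + l\right) = -5 + l$)
$\left(q{\left(-13,198 \right)} + r{\left(110 \right)}\right) \left(-34836 - 43221\right) = \left(0 + \left(-5 + 110\right)\right) \left(-34836 - 43221\right) = \left(0 + 105\right) \left(-78057\right) = 105 \left(-78057\right) = -8195985$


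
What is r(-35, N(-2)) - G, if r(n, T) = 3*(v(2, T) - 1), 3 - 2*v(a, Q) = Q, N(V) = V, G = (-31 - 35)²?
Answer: -8703/2 ≈ -4351.5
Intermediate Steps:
G = 4356 (G = (-66)² = 4356)
v(a, Q) = 3/2 - Q/2
r(n, T) = 3/2 - 3*T/2 (r(n, T) = 3*((3/2 - T/2) - 1) = 3*(½ - T/2) = 3/2 - 3*T/2)
r(-35, N(-2)) - G = (3/2 - 3/2*(-2)) - 1*4356 = (3/2 + 3) - 4356 = 9/2 - 4356 = -8703/2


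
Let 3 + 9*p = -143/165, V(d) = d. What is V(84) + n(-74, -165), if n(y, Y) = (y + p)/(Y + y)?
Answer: 2720308/32265 ≈ 84.311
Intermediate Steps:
p = -58/135 (p = -1/3 + (-143/165)/9 = -1/3 + (-143*1/165)/9 = -1/3 + (1/9)*(-13/15) = -1/3 - 13/135 = -58/135 ≈ -0.42963)
n(y, Y) = (-58/135 + y)/(Y + y) (n(y, Y) = (y - 58/135)/(Y + y) = (-58/135 + y)/(Y + y))
V(84) + n(-74, -165) = 84 + (-58/135 - 74)/(-165 - 74) = 84 - 10048/135/(-239) = 84 - 1/239*(-10048/135) = 84 + 10048/32265 = 2720308/32265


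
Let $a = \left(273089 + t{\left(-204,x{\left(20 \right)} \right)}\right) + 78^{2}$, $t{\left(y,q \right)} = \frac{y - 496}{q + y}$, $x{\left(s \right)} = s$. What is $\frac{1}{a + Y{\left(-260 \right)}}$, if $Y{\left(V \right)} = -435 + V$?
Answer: $\frac{46}{12810163} \approx 3.5909 \cdot 10^{-6}$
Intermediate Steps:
$t{\left(y,q \right)} = \frac{-496 + y}{q + y}$
$a = \frac{12842133}{46}$ ($a = \left(273089 + \frac{-496 - 204}{20 - 204}\right) + 78^{2} = \left(273089 + \frac{1}{-184} \left(-700\right)\right) + 6084 = \left(273089 - - \frac{175}{46}\right) + 6084 = \left(273089 + \frac{175}{46}\right) + 6084 = \frac{12562269}{46} + 6084 = \frac{12842133}{46} \approx 2.7918 \cdot 10^{5}$)
$\frac{1}{a + Y{\left(-260 \right)}} = \frac{1}{\frac{12842133}{46} - 695} = \frac{1}{\frac{12810163}{46}} = \frac{46}{12810163}$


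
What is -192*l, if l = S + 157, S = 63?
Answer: -42240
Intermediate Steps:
l = 220 (l = 63 + 157 = 220)
-192*l = -192*220 = -42240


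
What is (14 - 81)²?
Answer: 4489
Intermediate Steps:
(14 - 81)² = (-67)² = 4489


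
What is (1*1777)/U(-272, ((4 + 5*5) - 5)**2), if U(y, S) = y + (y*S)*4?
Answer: -1777/626960 ≈ -0.0028343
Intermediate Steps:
U(y, S) = y + 4*S*y (U(y, S) = y + (S*y)*4 = y + 4*S*y)
(1*1777)/U(-272, ((4 + 5*5) - 5)**2) = (1*1777)/((-272*(1 + 4*((4 + 5*5) - 5)**2))) = 1777/((-272*(1 + 4*((4 + 25) - 5)**2))) = 1777/((-272*(1 + 4*(29 - 5)**2))) = 1777/((-272*(1 + 4*24**2))) = 1777/((-272*(1 + 4*576))) = 1777/((-272*(1 + 2304))) = 1777/((-272*2305)) = 1777/(-626960) = 1777*(-1/626960) = -1777/626960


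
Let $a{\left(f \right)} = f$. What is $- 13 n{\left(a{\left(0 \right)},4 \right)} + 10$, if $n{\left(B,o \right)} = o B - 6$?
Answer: $88$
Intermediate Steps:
$n{\left(B,o \right)} = -6 + B o$ ($n{\left(B,o \right)} = B o - 6 = -6 + B o$)
$- 13 n{\left(a{\left(0 \right)},4 \right)} + 10 = - 13 \left(-6 + 0 \cdot 4\right) + 10 = - 13 \left(-6 + 0\right) + 10 = \left(-13\right) \left(-6\right) + 10 = 78 + 10 = 88$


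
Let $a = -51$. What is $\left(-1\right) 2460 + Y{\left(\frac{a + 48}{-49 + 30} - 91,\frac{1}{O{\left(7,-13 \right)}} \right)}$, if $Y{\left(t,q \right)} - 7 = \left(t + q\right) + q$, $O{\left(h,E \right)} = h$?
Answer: $- \frac{338293}{133} \approx -2543.6$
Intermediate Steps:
$Y{\left(t,q \right)} = 7 + t + 2 q$ ($Y{\left(t,q \right)} = 7 + \left(\left(t + q\right) + q\right) = 7 + \left(\left(q + t\right) + q\right) = 7 + \left(t + 2 q\right) = 7 + t + 2 q$)
$\left(-1\right) 2460 + Y{\left(\frac{a + 48}{-49 + 30} - 91,\frac{1}{O{\left(7,-13 \right)}} \right)} = \left(-1\right) 2460 + \left(7 - \left(91 - \frac{-51 + 48}{-49 + 30}\right) + \frac{2}{7}\right) = -2460 + \left(7 - \left(91 + \frac{3}{-19}\right) + 2 \cdot \frac{1}{7}\right) = -2460 + \left(7 - \frac{1726}{19} + \frac{2}{7}\right) = -2460 - \frac{11113}{133} = - \frac{338293}{133}$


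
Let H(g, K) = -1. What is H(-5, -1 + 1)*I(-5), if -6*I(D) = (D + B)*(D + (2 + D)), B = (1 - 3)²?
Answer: 4/3 ≈ 1.3333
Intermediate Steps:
B = 4 (B = (-2)² = 4)
I(D) = -(2 + 2*D)*(4 + D)/6 (I(D) = -(D + 4)*(D + (2 + D))/6 = -(4 + D)*(2 + 2*D)/6 = -(2 + 2*D)*(4 + D)/6)
H(-5, -1 + 1)*I(-5) = -(-4/3 - 5/3*(-5) - ⅓*(-5)²) = -(-4/3 + 25/3 - ⅓*25) = -(-4/3 + 25/3 - 25/3) = -1*(-4/3) = 4/3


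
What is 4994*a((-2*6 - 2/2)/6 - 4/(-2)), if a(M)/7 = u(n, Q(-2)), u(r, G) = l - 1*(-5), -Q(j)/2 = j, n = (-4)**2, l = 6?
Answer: 384538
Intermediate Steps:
n = 16
Q(j) = -2*j
u(r, G) = 11 (u(r, G) = 6 - 1*(-5) = 6 + 5 = 11)
a(M) = 77 (a(M) = 7*11 = 77)
4994*a((-2*6 - 2/2)/6 - 4/(-2)) = 4994*77 = 384538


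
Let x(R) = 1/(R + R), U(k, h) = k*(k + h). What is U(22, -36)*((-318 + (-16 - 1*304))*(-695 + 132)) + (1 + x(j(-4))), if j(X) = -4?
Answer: -885054009/8 ≈ -1.1063e+8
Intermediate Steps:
U(k, h) = k*(h + k)
x(R) = 1/(2*R)
U(22, -36)*((-318 + (-16 - 1*304))*(-695 + 132)) + (1 + x(j(-4))) = (22*(-36 + 22))*((-318 + (-16 - 1*304))*(-695 + 132)) + (1 + (½)/(-4)) = (22*(-14))*((-318 + (-16 - 304))*(-563)) + (1 + (½)*(-¼)) = -308*(-318 - 320)*(-563) + (1 - ⅛) = -(-196504)*(-563) + 7/8 = -308*359194 + 7/8 = -110631752 + 7/8 = -885054009/8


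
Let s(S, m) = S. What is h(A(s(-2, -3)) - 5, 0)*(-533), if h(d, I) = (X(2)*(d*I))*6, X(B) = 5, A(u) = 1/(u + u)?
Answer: 0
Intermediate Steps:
A(u) = 1/(2*u)
h(d, I) = 30*I*d (h(d, I) = (5*(d*I))*6 = (5*(I*d))*6 = (5*I*d)*6 = 30*I*d)
h(A(s(-2, -3)) - 5, 0)*(-533) = (30*0*((½)/(-2) - 5))*(-533) = (30*0*((½)*(-½) - 5))*(-533) = (30*0*(-¼ - 5))*(-533) = (30*0*(-21/4))*(-533) = 0*(-533) = 0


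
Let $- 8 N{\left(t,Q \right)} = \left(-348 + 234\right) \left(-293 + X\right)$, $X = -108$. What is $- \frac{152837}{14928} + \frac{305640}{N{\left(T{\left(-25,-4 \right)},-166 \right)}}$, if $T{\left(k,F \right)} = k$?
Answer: $- \frac{7247923663}{113736432} \approx -63.726$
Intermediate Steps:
$N{\left(t,Q \right)} = - \frac{22857}{4}$ ($N{\left(t,Q \right)} = - \frac{\left(-348 + 234\right) \left(-293 - 108\right)}{8} = - \frac{\left(-114\right) \left(-401\right)}{8} = \left(- \frac{1}{8}\right) 45714 = - \frac{22857}{4}$)
$- \frac{152837}{14928} + \frac{305640}{N{\left(T{\left(-25,-4 \right)},-166 \right)}} = - \frac{152837}{14928} + \frac{305640}{- \frac{22857}{4}} = \left(-152837\right) \frac{1}{14928} + 305640 \left(- \frac{4}{22857}\right) = - \frac{152837}{14928} - \frac{407520}{7619} = - \frac{7247923663}{113736432}$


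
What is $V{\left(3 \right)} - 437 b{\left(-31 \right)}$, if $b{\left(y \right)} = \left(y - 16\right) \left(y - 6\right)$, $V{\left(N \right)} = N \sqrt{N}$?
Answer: $-759943 + 3 \sqrt{3} \approx -7.5994 \cdot 10^{5}$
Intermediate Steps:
$V{\left(N \right)} = N^{\frac{3}{2}}$
$b{\left(y \right)} = \left(-16 + y\right) \left(-6 + y\right)$
$V{\left(3 \right)} - 437 b{\left(-31 \right)} = 3^{\frac{3}{2}} - 437 \left(96 + \left(-31\right)^{2} - -682\right) = 3 \sqrt{3} - 437 \left(96 + 961 + 682\right) = 3 \sqrt{3} - 759943 = -759943 + 3 \sqrt{3}$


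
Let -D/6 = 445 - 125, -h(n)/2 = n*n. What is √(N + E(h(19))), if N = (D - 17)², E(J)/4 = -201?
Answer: √3751165 ≈ 1936.8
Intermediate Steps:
h(n) = -2*n² (h(n) = -2*n*n = -2*n²)
D = -1920 (D = -6*(445 - 125) = -6*320 = -1920)
E(J) = -804 (E(J) = 4*(-201) = -804)
N = 3751969 (N = (-1920 - 17)² = (-1937)² = 3751969)
√(N + E(h(19))) = √(3751969 - 804) = √3751165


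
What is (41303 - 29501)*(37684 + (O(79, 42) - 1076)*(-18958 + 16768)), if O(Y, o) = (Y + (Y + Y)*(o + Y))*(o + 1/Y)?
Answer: -20817289407012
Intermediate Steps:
O(Y, o) = (Y + 2*Y*(Y + o))*(o + 1/Y) (O(Y, o) = (Y + (2*Y)*(Y + o))*(o + 1/Y) = (Y + 2*Y*(Y + o))*(o + 1/Y))
(41303 - 29501)*(37684 + (O(79, 42) - 1076)*(-18958 + 16768)) = (41303 - 29501)*(37684 + ((1 + 2*79 + 2*42 + 79*42 + 2*79*42**2 + 2*42*79**2) - 1076)*(-18958 + 16768)) = 11802*(37684 + ((1 + 158 + 84 + 3318 + 2*79*1764 + 2*42*6241) - 1076)*(-2190)) = 11802*(37684 + ((1 + 158 + 84 + 3318 + 278712 + 524244) - 1076)*(-2190)) = 11802*(37684 + (806517 - 1076)*(-2190)) = 11802*(37684 + 805441*(-2190)) = 11802*(37684 - 1763915790) = 11802*(-1763878106) = -20817289407012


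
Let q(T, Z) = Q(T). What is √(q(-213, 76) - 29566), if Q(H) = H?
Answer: I*√29779 ≈ 172.57*I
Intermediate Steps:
q(T, Z) = T
√(q(-213, 76) - 29566) = √(-213 - 29566) = √(-29779) = I*√29779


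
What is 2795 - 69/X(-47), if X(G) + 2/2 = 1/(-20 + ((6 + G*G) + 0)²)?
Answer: 14051368325/4906204 ≈ 2864.0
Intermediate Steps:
X(G) = -1 + 1/(-20 + (6 + G²)²) (X(G) = -1 + 1/(-20 + ((6 + G*G) + 0)²) = -1 + 1/(-20 + ((6 + G²) + 0)²) = -1 + 1/(-20 + (6 + G²)²))
2795 - 69/X(-47) = 2795 - 69*(-20 + (6 + (-47)²)²)/(21 - (6 + (-47)²)²) = 2795 - 69*(-20 + (6 + 2209)²)/(21 - (6 + 2209)²) = 2795 - 69*(-20 + 2215²)/(21 - 1*2215²) = 2795 - 69*(-20 + 4906225)/(21 - 1*4906225) = 2795 - 69*4906205/(21 - 4906225) = 2795 - 69/((1/4906205)*(-4906204)) = 2795 - 69/(-4906204/4906205) = 2795 - 69*(-4906205/4906204) = 2795 + 338528145/4906204 = 14051368325/4906204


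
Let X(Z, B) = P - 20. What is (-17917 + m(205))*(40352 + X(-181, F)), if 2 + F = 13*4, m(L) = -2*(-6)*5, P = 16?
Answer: -720494236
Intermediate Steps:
m(L) = 60 (m(L) = 12*5 = 60)
F = 50 (F = -2 + 13*4 = -2 + 52 = 50)
X(Z, B) = -4 (X(Z, B) = 16 - 20 = -4)
(-17917 + m(205))*(40352 + X(-181, F)) = (-17917 + 60)*(40352 - 4) = -17857*40348 = -720494236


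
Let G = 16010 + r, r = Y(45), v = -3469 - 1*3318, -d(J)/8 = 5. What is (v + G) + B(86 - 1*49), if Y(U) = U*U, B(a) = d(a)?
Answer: 11208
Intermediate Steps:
d(J) = -40 (d(J) = -8*5 = -40)
v = -6787 (v = -3469 - 3318 = -6787)
B(a) = -40
Y(U) = U²
r = 2025 (r = 45² = 2025)
G = 18035 (G = 16010 + 2025 = 18035)
(v + G) + B(86 - 1*49) = (-6787 + 18035) - 40 = 11248 - 40 = 11208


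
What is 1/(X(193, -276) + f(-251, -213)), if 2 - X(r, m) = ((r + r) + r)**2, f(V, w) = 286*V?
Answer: -1/407025 ≈ -2.4569e-6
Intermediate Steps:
X(r, m) = 2 - 9*r**2 (X(r, m) = 2 - ((r + r) + r)**2 = 2 - (2*r + r)**2 = 2 - (3*r)**2 = 2 - 9*r**2)
1/(X(193, -276) + f(-251, -213)) = 1/((2 - 9*193**2) + 286*(-251)) = 1/((2 - 9*37249) - 71786) = 1/((2 - 335241) - 71786) = 1/(-335239 - 71786) = 1/(-407025) = -1/407025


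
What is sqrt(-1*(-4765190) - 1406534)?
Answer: 168*sqrt(119) ≈ 1832.7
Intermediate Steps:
sqrt(-1*(-4765190) - 1406534) = sqrt(4765190 - 1406534) = sqrt(3358656) = 168*sqrt(119)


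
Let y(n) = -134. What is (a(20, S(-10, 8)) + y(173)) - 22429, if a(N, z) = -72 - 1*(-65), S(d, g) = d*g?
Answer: -22570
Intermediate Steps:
a(N, z) = -7 (a(N, z) = -72 + 65 = -7)
(a(20, S(-10, 8)) + y(173)) - 22429 = (-7 - 134) - 22429 = -141 - 22429 = -22570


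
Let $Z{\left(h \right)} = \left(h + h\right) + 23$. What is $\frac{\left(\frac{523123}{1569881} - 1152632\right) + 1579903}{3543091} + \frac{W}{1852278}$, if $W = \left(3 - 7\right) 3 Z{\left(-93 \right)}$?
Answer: $\frac{208887208480573908}{1717133093464335923} \approx 0.12165$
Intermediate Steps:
$Z{\left(h \right)} = 23 + 2 h$ ($Z{\left(h \right)} = 2 h + 23 = 23 + 2 h$)
$W = 1956$ ($W = \left(3 - 7\right) 3 \left(23 + 2 \left(-93\right)\right) = \left(-4\right) 3 \left(23 - 186\right) = \left(-12\right) \left(-163\right) = 1956$)
$\frac{\left(\frac{523123}{1569881} - 1152632\right) + 1579903}{3543091} + \frac{W}{1852278} = \frac{\left(\frac{523123}{1569881} - 1152632\right) + 1579903}{3543091} + \frac{1956}{1852278} = \left(\left(523123 \cdot \frac{1}{1569881} - 1152632\right) + 1579903\right) \frac{1}{3543091} + 1956 \cdot \frac{1}{1852278} = \left(\left(\frac{523123}{1569881} - 1152632\right) + 1579903\right) \frac{1}{3543091} + \frac{326}{308713} = \left(- \frac{1809494553669}{1569881} + 1579903\right) \frac{1}{3543091} + \frac{326}{308713} = \frac{670765147874}{1569881} \cdot \frac{1}{3543091} + \frac{326}{308713} = \frac{670765147874}{5562231242171} + \frac{326}{308713} = \frac{208887208480573908}{1717133093464335923}$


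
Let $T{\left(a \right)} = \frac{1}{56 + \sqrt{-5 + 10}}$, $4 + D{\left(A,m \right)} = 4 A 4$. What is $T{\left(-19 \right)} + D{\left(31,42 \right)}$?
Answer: $\frac{1540508}{3131} - \frac{\sqrt{5}}{3131} \approx 492.02$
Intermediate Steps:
$D{\left(A,m \right)} = -4 + 16 A$ ($D{\left(A,m \right)} = -4 + 4 A 4 = -4 + 16 A$)
$T{\left(a \right)} = \frac{1}{56 + \sqrt{5}}$
$T{\left(-19 \right)} + D{\left(31,42 \right)} = \left(\frac{56}{3131} - \frac{\sqrt{5}}{3131}\right) + \left(-4 + 16 \cdot 31\right) = \left(\frac{56}{3131} - \frac{\sqrt{5}}{3131}\right) + \left(-4 + 496\right) = \left(\frac{56}{3131} - \frac{\sqrt{5}}{3131}\right) + 492 = \frac{1540508}{3131} - \frac{\sqrt{5}}{3131}$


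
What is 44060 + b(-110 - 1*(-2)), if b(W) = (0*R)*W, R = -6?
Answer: 44060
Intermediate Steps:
b(W) = 0 (b(W) = (0*(-6))*W = 0*W = 0)
44060 + b(-110 - 1*(-2)) = 44060 + 0 = 44060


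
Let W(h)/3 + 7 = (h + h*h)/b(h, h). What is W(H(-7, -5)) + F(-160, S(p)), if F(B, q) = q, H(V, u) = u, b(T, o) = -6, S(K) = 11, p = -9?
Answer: -20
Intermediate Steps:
W(h) = -21 - h/2 - h²/2 (W(h) = -21 + 3*((h + h*h)/(-6)) = -21 + 3*((h + h²)*(-⅙)) = -21 + 3*(-h/6 - h²/6) = -21 + (-h/2 - h²/2) = -21 - h/2 - h²/2)
W(H(-7, -5)) + F(-160, S(p)) = (-21 - ½*(-5) - ½*(-5)²) + 11 = (-21 + 5/2 - ½*25) + 11 = (-21 + 5/2 - 25/2) + 11 = -31 + 11 = -20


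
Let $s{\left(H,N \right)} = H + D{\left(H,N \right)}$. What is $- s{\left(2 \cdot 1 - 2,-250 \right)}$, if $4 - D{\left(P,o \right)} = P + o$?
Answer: $-254$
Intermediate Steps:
$D{\left(P,o \right)} = 4 - P - o$ ($D{\left(P,o \right)} = 4 - \left(P + o\right) = 4 - P - o$)
$s{\left(H,N \right)} = 4 - N$ ($s{\left(H,N \right)} = H - \left(-4 + H + N\right) = 4 - N$)
$- s{\left(2 \cdot 1 - 2,-250 \right)} = - (4 - -250) = - (4 + 250) = \left(-1\right) 254 = -254$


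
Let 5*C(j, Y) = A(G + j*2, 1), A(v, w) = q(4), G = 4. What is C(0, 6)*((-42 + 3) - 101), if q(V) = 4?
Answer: -112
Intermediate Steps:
A(v, w) = 4
C(j, Y) = 4/5 (C(j, Y) = (1/5)*4 = 4/5)
C(0, 6)*((-42 + 3) - 101) = 4*((-42 + 3) - 101)/5 = 4*(-39 - 101)/5 = (4/5)*(-140) = -112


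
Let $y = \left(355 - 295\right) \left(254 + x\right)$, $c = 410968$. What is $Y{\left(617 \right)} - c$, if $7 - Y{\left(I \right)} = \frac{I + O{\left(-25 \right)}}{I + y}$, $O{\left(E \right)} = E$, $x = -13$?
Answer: $- \frac{6196059589}{15077} \approx -4.1096 \cdot 10^{5}$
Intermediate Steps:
$y = 14460$ ($y = \left(355 - 295\right) \left(254 - 13\right) = 60 \cdot 241 = 14460$)
$Y{\left(I \right)} = 7 - \frac{-25 + I}{14460 + I}$ ($Y{\left(I \right)} = 7 - \frac{I - 25}{I + 14460} = 7 - \frac{-25 + I}{14460 + I}$)
$Y{\left(617 \right)} - c = \frac{101245 + 6 \cdot 617}{14460 + 617} - 410968 = \frac{101245 + 3702}{15077} - 410968 = \frac{1}{15077} \cdot 104947 - 410968 = \frac{104947}{15077} - 410968 = - \frac{6196059589}{15077}$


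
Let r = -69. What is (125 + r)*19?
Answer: 1064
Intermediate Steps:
(125 + r)*19 = (125 - 69)*19 = 56*19 = 1064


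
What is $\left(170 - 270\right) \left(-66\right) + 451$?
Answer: $7051$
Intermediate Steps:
$\left(170 - 270\right) \left(-66\right) + 451 = \left(-100\right) \left(-66\right) + 451 = 6600 + 451 = 7051$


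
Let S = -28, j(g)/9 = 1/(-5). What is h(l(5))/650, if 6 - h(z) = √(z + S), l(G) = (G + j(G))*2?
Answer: 3/325 - 3*I*√15/1625 ≈ 0.0092308 - 0.0071501*I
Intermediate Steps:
j(g) = -9/5 (j(g) = 9/(-5) = 9*(-⅕) = -9/5)
l(G) = -18/5 + 2*G (l(G) = (G - 9/5)*2 = (-9/5 + G)*2 = -18/5 + 2*G)
h(z) = 6 - √(-28 + z) (h(z) = 6 - √(z - 28) = 6 - √(-28 + z))
h(l(5))/650 = (6 - √(-28 + (-18/5 + 2*5)))/650 = (6 - √(-28 + (-18/5 + 10)))*(1/650) = (6 - √(-28 + 32/5))*(1/650) = (6 - √(-108/5))*(1/650) = (6 - 6*I*√15/5)*(1/650) = 3/325 - 3*I*√15/1625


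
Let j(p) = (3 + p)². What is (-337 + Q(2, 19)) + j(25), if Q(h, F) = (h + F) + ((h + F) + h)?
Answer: 491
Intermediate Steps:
Q(h, F) = 2*F + 3*h (Q(h, F) = (F + h) + ((F + h) + h) = (F + h) + (F + 2*h) = 2*F + 3*h)
(-337 + Q(2, 19)) + j(25) = (-337 + (2*19 + 3*2)) + (3 + 25)² = (-337 + (38 + 6)) + 28² = (-337 + 44) + 784 = -293 + 784 = 491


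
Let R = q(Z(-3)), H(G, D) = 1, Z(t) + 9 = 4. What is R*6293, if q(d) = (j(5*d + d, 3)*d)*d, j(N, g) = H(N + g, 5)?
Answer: 157325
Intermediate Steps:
Z(t) = -5 (Z(t) = -9 + 4 = -5)
j(N, g) = 1
q(d) = d² (q(d) = (1*d)*d = d*d = d²)
R = 25 (R = (-5)² = 25)
R*6293 = 25*6293 = 157325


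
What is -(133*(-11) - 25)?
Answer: 1488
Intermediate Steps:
-(133*(-11) - 25) = -(-1463 - 25) = -1*(-1488) = 1488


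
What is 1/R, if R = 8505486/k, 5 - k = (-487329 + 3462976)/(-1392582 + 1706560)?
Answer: -1405757/2670535483308 ≈ -5.2640e-7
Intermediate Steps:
k = -1405757/313978 (k = 5 - (-487329 + 3462976)/(-1392582 + 1706560) = 5 - 2975647/313978 = -1405757/313978 ≈ -4.4772)
R = -2670535483308/1405757 (R = 8505486/(-1405757/313978) = 8505486*(-313978/1405757) = -2670535483308/1405757 ≈ -1.8997e+6)
1/R = 1/(-2670535483308/1405757) = -1405757/2670535483308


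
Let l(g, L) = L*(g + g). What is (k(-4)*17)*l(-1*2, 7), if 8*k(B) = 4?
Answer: -238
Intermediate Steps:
k(B) = ½ (k(B) = (⅛)*4 = ½)
l(g, L) = 2*L*g (l(g, L) = L*(2*g) = 2*L*g)
(k(-4)*17)*l(-1*2, 7) = ((½)*17)*(2*7*(-1*2)) = 17*(2*7*(-2))/2 = (17/2)*(-28) = -238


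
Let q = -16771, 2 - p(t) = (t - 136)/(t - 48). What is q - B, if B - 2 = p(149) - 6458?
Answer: -1042004/101 ≈ -10317.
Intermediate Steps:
p(t) = 2 - (-136 + t)/(-48 + t) (p(t) = 2 - (t - 136)/(t - 48) = 2 - (-136 + t)/(-48 + t))
B = -651867/101 (B = 2 + ((40 + 149)/(-48 + 149) - 6458) = 2 + (189/101 - 6458) = 2 - 652069/101 = -651867/101 ≈ -6454.1)
q - B = -16771 - 1*(-651867/101) = -16771 + 651867/101 = -1042004/101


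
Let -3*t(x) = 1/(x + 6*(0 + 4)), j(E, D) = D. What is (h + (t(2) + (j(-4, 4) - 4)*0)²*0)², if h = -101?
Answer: 10201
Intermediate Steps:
t(x) = -1/(3*(24 + x)) (t(x) = -1/(3*(x + 6*(0 + 4))) = -1/(3*(x + 6*4)) = -1/(3*(x + 24)) = -1/(3*(24 + x)))
(h + (t(2) + (j(-4, 4) - 4)*0)²*0)² = (-101 + (-1/(72 + 3*2) + (4 - 4)*0)²*0)² = (-101 + (-1/(72 + 6) + 0*0)²*0)² = (-101 + (-1/78 + 0)²*0)² = (-101 + (-1/78)²*0)² = (-101 + (1/6084)*0)² = (-101 + 0)² = (-101)² = 10201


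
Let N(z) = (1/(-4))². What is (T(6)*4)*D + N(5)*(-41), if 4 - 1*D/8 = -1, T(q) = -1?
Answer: -2601/16 ≈ -162.56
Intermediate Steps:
D = 40 (D = 32 - 8*(-1) = 32 + 8 = 40)
N(z) = 1/16 (N(z) = (-¼)² = 1/16)
(T(6)*4)*D + N(5)*(-41) = -1*4*40 + (1/16)*(-41) = -4*40 - 41/16 = -160 - 41/16 = -2601/16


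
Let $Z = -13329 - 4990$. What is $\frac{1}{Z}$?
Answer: $- \frac{1}{18319} \approx -5.4588 \cdot 10^{-5}$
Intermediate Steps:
$Z = -18319$
$\frac{1}{Z} = \frac{1}{-18319} = - \frac{1}{18319}$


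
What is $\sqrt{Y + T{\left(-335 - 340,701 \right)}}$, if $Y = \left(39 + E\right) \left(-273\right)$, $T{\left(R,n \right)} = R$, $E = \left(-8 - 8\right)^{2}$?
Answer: $i \sqrt{81210} \approx 284.97 i$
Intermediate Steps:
$E = 256$ ($E = \left(-16\right)^{2} = 256$)
$Y = -80535$ ($Y = \left(39 + 256\right) \left(-273\right) = 295 \left(-273\right) = -80535$)
$\sqrt{Y + T{\left(-335 - 340,701 \right)}} = \sqrt{-80535 - 675} = \sqrt{-81210} = i \sqrt{81210}$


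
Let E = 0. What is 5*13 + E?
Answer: 65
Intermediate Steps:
5*13 + E = 5*13 + 0 = 65 + 0 = 65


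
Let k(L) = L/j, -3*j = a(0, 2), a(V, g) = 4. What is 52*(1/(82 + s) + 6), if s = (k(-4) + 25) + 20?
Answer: 1562/5 ≈ 312.40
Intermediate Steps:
j = -4/3 (j = -⅓*4 = -4/3 ≈ -1.3333)
k(L) = -3*L/4 (k(L) = L/(-4/3) = L*(-¾) = -3*L/4)
s = 48 (s = (-¾*(-4) + 25) + 20 = (3 + 25) + 20 = 28 + 20 = 48)
52*(1/(82 + s) + 6) = 52*(1/(82 + 48) + 6) = 52*(1/130 + 6) = 52*(781/130) = 1562/5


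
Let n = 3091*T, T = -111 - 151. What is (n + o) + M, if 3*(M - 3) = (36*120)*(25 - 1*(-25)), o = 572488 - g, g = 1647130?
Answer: -1812481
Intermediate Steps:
T = -262
o = -1074642 (o = 572488 - 1*1647130 = 572488 - 1647130 = -1074642)
n = -809842 (n = 3091*(-262) = -809842)
M = 72003 (M = 3 + ((36*120)*(25 - 1*(-25)))/3 = 3 + (4320*(25 + 25))/3 = 3 + (4320*50)/3 = 3 + (⅓)*216000 = 3 + 72000 = 72003)
(n + o) + M = (-809842 - 1074642) + 72003 = -1884484 + 72003 = -1812481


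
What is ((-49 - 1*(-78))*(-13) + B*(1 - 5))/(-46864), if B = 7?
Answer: 405/46864 ≈ 0.0086420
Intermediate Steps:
((-49 - 1*(-78))*(-13) + B*(1 - 5))/(-46864) = ((-49 - 1*(-78))*(-13) + 7*(1 - 5))/(-46864) = ((-49 + 78)*(-13) + 7*(-4))*(-1/46864) = (29*(-13) - 28)*(-1/46864) = (-377 - 28)*(-1/46864) = -405*(-1/46864) = 405/46864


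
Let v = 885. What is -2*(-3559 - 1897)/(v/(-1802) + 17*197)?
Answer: 19663424/6034013 ≈ 3.2588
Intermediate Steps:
-2*(-3559 - 1897)/(v/(-1802) + 17*197) = -2*(-3559 - 1897)/(885/(-1802) + 17*197) = -(-10912)/(885*(-1/1802) + 3349) = -(-10912)/(-885/1802 + 3349) = -(-10912)/6034013/1802 = -(-10912)*1802/6034013 = -2*(-9831712/6034013) = 19663424/6034013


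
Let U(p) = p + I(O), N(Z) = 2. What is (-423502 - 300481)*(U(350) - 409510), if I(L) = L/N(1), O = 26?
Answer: 296215472501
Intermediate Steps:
I(L) = L/2
U(p) = 13 + p (U(p) = p + (1/2)*26 = p + 13 = 13 + p)
(-423502 - 300481)*(U(350) - 409510) = (-423502 - 300481)*((13 + 350) - 409510) = -723983*(363 - 409510) = -723983*(-409147) = 296215472501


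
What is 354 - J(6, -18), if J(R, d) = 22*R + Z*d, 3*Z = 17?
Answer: 324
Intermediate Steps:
Z = 17/3 (Z = (⅓)*17 = 17/3 ≈ 5.6667)
J(R, d) = 22*R + 17*d/3
354 - J(6, -18) = 354 - (22*6 + (17/3)*(-18)) = 354 - (132 - 102) = 354 - 1*30 = 354 - 30 = 324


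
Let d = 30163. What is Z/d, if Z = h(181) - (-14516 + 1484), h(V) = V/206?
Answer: 383539/887654 ≈ 0.43208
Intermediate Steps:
h(V) = V/206 (h(V) = V*(1/206) = V/206)
Z = 2684773/206 (Z = (1/206)*181 - (-14516 + 1484) = 181/206 - 1*(-13032) = 181/206 + 13032 = 2684773/206 ≈ 13033.)
Z/d = (2684773/206)/30163 = (2684773/206)*(1/30163) = 383539/887654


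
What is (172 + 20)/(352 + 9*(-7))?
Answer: 192/289 ≈ 0.66436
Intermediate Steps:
(172 + 20)/(352 + 9*(-7)) = 192/(352 - 63) = 192/289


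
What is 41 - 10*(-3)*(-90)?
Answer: -2659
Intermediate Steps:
41 - 10*(-3)*(-90) = 41 + 30*(-90) = 41 - 2700 = -2659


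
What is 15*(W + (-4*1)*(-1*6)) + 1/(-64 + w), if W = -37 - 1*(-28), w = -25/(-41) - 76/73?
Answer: 43386682/192843 ≈ 224.98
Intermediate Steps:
w = -1291/2993 (w = -25*(-1/41) - 76*1/73 = 25/41 - 76/73 = -1291/2993 ≈ -0.43134)
W = -9 (W = -37 + 28 = -9)
15*(W + (-4*1)*(-1*6)) + 1/(-64 + w) = 15*(-9 + (-4*1)*(-1*6)) + 1/(-64 - 1291/2993) = 15*(-9 - 4*(-6)) + 1/(-192843/2993) = 15*(-9 + 24) - 2993/192843 = 15*15 - 2993/192843 = 225 - 2993/192843 = 43386682/192843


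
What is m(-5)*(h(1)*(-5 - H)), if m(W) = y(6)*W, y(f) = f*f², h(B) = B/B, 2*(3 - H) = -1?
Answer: 9180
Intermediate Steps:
H = 7/2 (H = 3 - ½*(-1) = 3 + ½ = 7/2 ≈ 3.5000)
h(B) = 1
y(f) = f³
m(W) = 216*W (m(W) = 6³*W = 216*W)
m(-5)*(h(1)*(-5 - H)) = (216*(-5))*(1*(-5 - 1*7/2)) = -1080*(-5 - 7/2) = -1080*(-17)/2 = -1080*(-17/2) = 9180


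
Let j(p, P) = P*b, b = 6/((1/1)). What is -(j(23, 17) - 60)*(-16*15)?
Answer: 10080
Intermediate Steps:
b = 6 (b = 6/((1*1)) = 6/1 = 6*1 = 6)
j(p, P) = 6*P (j(p, P) = P*6 = 6*P)
-(j(23, 17) - 60)*(-16*15) = -(6*17 - 60)*(-16*15) = -(102 - 60)*(-240) = -42*(-240) = -1*(-10080) = 10080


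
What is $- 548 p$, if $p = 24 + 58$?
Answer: $-44936$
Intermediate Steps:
$p = 82$
$- 548 p = \left(-548\right) 82 = -44936$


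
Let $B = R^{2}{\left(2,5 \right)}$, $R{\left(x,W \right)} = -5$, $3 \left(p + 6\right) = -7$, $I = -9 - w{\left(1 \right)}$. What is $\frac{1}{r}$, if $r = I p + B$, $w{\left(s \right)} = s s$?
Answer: $\frac{3}{325} \approx 0.0092308$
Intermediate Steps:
$w{\left(s \right)} = s^{2}$
$I = -10$ ($I = -9 - 1^{2} = -9 - 1 = -10$)
$p = - \frac{25}{3}$ ($p = -6 + \frac{1}{3} \left(-7\right) = -6 - \frac{7}{3} = - \frac{25}{3} \approx -8.3333$)
$B = 25$ ($B = \left(-5\right)^{2} = 25$)
$r = \frac{325}{3}$ ($r = \left(-10\right) \left(- \frac{25}{3}\right) + 25 = \frac{250}{3} + 25 = \frac{325}{3} \approx 108.33$)
$\frac{1}{r} = \frac{1}{\frac{325}{3}} = \frac{3}{325}$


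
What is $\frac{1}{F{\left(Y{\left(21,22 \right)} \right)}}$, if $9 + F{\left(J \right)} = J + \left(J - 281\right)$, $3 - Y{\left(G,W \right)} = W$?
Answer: $- \frac{1}{328} \approx -0.0030488$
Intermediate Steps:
$Y{\left(G,W \right)} = 3 - W$
$F{\left(J \right)} = -290 + 2 J$ ($F{\left(J \right)} = -9 + \left(J + \left(J - 281\right)\right) = -9 + \left(J + \left(-281 + J\right)\right) = -9 + \left(-281 + 2 J\right) = -290 + 2 J$)
$\frac{1}{F{\left(Y{\left(21,22 \right)} \right)}} = \frac{1}{-290 + 2 \left(3 - 22\right)} = \frac{1}{-290 + 2 \left(-19\right)} = \frac{1}{-290 - 38} = \frac{1}{-328} = - \frac{1}{328}$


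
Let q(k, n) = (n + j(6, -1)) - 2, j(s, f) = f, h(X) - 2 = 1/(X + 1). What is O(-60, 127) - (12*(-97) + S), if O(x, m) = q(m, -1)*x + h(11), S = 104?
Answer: 15625/12 ≈ 1302.1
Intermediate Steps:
h(X) = 2 + 1/(1 + X) (h(X) = 2 + 1/(X + 1) = 2 + 1/(1 + X))
q(k, n) = -3 + n (q(k, n) = (n - 1) - 2 = (-1 + n) - 2 = -3 + n)
O(x, m) = 25/12 - 4*x (O(x, m) = (-3 - 1)*x + (3 + 2*11)/(1 + 11) = -4*x + (3 + 22)/12 = -4*x + (1/12)*25 = -4*x + 25/12 = 25/12 - 4*x)
O(-60, 127) - (12*(-97) + S) = (25/12 - 4*(-60)) - (12*(-97) + 104) = (25/12 + 240) - (-1164 + 104) = 2905/12 - 1*(-1060) = 2905/12 + 1060 = 15625/12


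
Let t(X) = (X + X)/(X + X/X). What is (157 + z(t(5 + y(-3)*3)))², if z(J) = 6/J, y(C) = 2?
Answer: 3108169/121 ≈ 25687.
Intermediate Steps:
t(X) = 2*X/(1 + X) (t(X) = (2*X)/(X + 1) = (2*X)/(1 + X) = 2*X/(1 + X))
(157 + z(t(5 + y(-3)*3)))² = (157 + 6/((2*(5 + 2*3)/(1 + (5 + 2*3)))))² = (157 + 6/((2*(5 + 6)/(1 + (5 + 6)))))² = (157 + 6/((2*11/(1 + 11))))² = (157 + 6/((2*11/12)))² = (157 + 6/((2*11*(1/12))))² = (157 + 6/(11/6))² = (157 + 6*(6/11))² = (157 + 36/11)² = (1763/11)² = 3108169/121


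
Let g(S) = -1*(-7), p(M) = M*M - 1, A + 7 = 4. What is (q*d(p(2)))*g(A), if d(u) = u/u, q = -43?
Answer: -301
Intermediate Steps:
A = -3 (A = -7 + 4 = -3)
p(M) = -1 + M**2 (p(M) = M**2 - 1 = -1 + M**2)
d(u) = 1
g(S) = 7
(q*d(p(2)))*g(A) = -43*1*7 = -43*7 = -301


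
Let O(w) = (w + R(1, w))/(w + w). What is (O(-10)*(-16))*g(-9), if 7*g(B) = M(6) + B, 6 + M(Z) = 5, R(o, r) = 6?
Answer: 32/7 ≈ 4.5714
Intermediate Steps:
M(Z) = -1 (M(Z) = -6 + 5 = -1)
g(B) = -⅐ + B/7 (g(B) = (-1 + B)/7 = -⅐ + B/7)
O(w) = (6 + w)/(2*w) (O(w) = (w + 6)/(w + w) = (6 + w)/((2*w)) = (6 + w)*(1/(2*w)) = (6 + w)/(2*w))
(O(-10)*(-16))*g(-9) = (((½)*(6 - 10)/(-10))*(-16))*(-⅐ + (⅐)*(-9)) = (((½)*(-⅒)*(-4))*(-16))*(-⅐ - 9/7) = ((⅕)*(-16))*(-10/7) = -16/5*(-10/7) = 32/7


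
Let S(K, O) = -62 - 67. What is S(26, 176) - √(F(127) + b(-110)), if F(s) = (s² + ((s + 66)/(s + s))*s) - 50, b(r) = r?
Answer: -129 - √64262/2 ≈ -255.75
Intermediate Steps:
S(K, O) = -129
F(s) = -17 + s² + s/2 (F(s) = (s² + ((66 + s)/((2*s)))*s) - 50 = (s² + ((66 + s)*(1/(2*s)))*s) - 50 = (s² + ((66 + s)/(2*s))*s) - 50 = (s² + (33 + s/2)) - 50 = (33 + s² + s/2) - 50 = -17 + s² + s/2)
S(26, 176) - √(F(127) + b(-110)) = -129 - √((-17 + 127² + (½)*127) - 110) = -129 - √((-17 + 16129 + 127/2) - 110) = -129 - √(32351/2 - 110) = -129 - √(32131/2) = -129 - √64262/2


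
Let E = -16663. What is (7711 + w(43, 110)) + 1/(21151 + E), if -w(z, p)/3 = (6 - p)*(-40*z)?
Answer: -2373833351/4488 ≈ -5.2893e+5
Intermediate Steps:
w(z, p) = 120*z*(6 - p) (w(z, p) = -3*(6 - p)*(-40*z) = -(-120)*z*(6 - p) = 120*z*(6 - p))
(7711 + w(43, 110)) + 1/(21151 + E) = (7711 + 120*43*(6 - 1*110)) + 1/(21151 - 16663) = (7711 + 120*43*(6 - 110)) + 1/4488 = (7711 + 120*43*(-104)) + 1/4488 = (7711 - 536640) + 1/4488 = -528929 + 1/4488 = -2373833351/4488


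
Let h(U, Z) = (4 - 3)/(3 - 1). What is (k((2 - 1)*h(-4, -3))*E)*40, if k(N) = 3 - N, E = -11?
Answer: -1100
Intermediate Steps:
h(U, Z) = ½ (h(U, Z) = 1/2 = 1*(½) = ½)
(k((2 - 1)*h(-4, -3))*E)*40 = ((3 - (2 - 1)/2)*(-11))*40 = ((3 - 1/2)*(-11))*40 = ((3 - 1*½)*(-11))*40 = ((3 - ½)*(-11))*40 = ((5/2)*(-11))*40 = -55/2*40 = -1100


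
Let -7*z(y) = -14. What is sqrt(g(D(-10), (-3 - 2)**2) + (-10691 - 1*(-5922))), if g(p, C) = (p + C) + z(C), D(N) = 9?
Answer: I*sqrt(4733) ≈ 68.797*I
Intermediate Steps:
z(y) = 2 (z(y) = -1/7*(-14) = 2)
g(p, C) = 2 + C + p (g(p, C) = (p + C) + 2 = (C + p) + 2 = 2 + C + p)
sqrt(g(D(-10), (-3 - 2)**2) + (-10691 - 1*(-5922))) = sqrt((2 + (-3 - 2)**2 + 9) + (-10691 - 1*(-5922))) = sqrt((2 + (-5)**2 + 9) + (-10691 + 5922)) = sqrt((2 + 25 + 9) - 4769) = sqrt(36 - 4769) = sqrt(-4733) = I*sqrt(4733)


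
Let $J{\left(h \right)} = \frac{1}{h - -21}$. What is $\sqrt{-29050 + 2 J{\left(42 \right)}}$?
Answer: $\frac{2 i \sqrt{3202759}}{21} \approx 170.44 i$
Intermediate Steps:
$J{\left(h \right)} = \frac{1}{21 + h}$ ($J{\left(h \right)} = \frac{1}{h + 21} = \frac{1}{21 + h}$)
$\sqrt{-29050 + 2 J{\left(42 \right)}} = \sqrt{-29050 + \frac{2}{21 + 42}} = \sqrt{-29050 + \frac{2}{63}} = \sqrt{- \frac{1830148}{63}} = \frac{2 i \sqrt{3202759}}{21}$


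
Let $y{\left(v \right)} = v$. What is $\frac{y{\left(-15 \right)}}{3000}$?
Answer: $- \frac{1}{200} \approx -0.005$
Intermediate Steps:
$\frac{y{\left(-15 \right)}}{3000} = - \frac{15}{3000} = \left(-15\right) \frac{1}{3000} = - \frac{1}{200}$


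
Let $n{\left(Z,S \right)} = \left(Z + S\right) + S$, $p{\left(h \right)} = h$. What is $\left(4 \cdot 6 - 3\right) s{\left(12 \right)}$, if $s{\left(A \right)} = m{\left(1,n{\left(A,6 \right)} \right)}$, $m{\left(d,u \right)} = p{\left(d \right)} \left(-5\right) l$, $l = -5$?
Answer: $525$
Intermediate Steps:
$n{\left(Z,S \right)} = Z + 2 S$ ($n{\left(Z,S \right)} = \left(S + Z\right) + S = Z + 2 S$)
$m{\left(d,u \right)} = 25 d$ ($m{\left(d,u \right)} = d \left(-5\right) \left(-5\right) = - 5 d \left(-5\right) = 25 d$)
$s{\left(A \right)} = 25$ ($s{\left(A \right)} = 25 \cdot 1 = 25$)
$\left(4 \cdot 6 - 3\right) s{\left(12 \right)} = \left(4 \cdot 6 - 3\right) 25 = \left(24 - 3\right) 25 = 21 \cdot 25 = 525$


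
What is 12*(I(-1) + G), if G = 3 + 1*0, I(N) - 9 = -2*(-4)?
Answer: 240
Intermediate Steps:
I(N) = 17 (I(N) = 9 - 2*(-4) = 9 + 8 = 17)
G = 3 (G = 3 + 0 = 3)
12*(I(-1) + G) = 12*(17 + 3) = 12*20 = 240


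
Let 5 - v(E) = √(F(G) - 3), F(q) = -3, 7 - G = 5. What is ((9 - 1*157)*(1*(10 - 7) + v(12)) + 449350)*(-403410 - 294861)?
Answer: -312941320986 - 103344108*I*√6 ≈ -3.1294e+11 - 2.5314e+8*I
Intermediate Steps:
G = 2 (G = 7 - 1*5 = 7 - 5 = 2)
v(E) = 5 - I*√6 (v(E) = 5 - √(-3 - 3) = 5 - √(-6) = 5 - I*√6)
((9 - 1*157)*(1*(10 - 7) + v(12)) + 449350)*(-403410 - 294861) = ((9 - 1*157)*(1*(10 - 7) + (5 - I*√6)) + 449350)*(-403410 - 294861) = ((9 - 157)*(1*3 + (5 - I*√6)) + 449350)*(-698271) = (-148*(3 + (5 - I*√6)) + 449350)*(-698271) = (-148*(8 - I*√6) + 449350)*(-698271) = ((-1184 + 148*I*√6) + 449350)*(-698271) = (448166 + 148*I*√6)*(-698271) = -312941320986 - 103344108*I*√6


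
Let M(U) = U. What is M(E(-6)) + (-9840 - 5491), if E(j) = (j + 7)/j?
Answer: -91987/6 ≈ -15331.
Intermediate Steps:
E(j) = (7 + j)/j
M(E(-6)) + (-9840 - 5491) = (7 - 6)/(-6) + (-9840 - 5491) = -⅙*1 - 15331 = -⅙ - 15331 = -91987/6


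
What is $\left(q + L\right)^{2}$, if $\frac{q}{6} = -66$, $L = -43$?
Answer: $192721$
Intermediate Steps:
$q = -396$ ($q = 6 \left(-66\right) = -396$)
$\left(q + L\right)^{2} = \left(-396 - 43\right)^{2} = \left(-439\right)^{2} = 192721$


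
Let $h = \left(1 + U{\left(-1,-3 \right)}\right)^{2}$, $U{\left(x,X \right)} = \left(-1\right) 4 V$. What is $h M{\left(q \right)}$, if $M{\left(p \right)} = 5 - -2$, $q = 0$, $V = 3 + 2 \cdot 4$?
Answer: $12943$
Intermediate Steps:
$V = 11$ ($V = 3 + 8 = 11$)
$U{\left(x,X \right)} = -44$ ($U{\left(x,X \right)} = \left(-1\right) 4 \cdot 11 = \left(-4\right) 11 = -44$)
$M{\left(p \right)} = 7$ ($M{\left(p \right)} = 5 + 2 = 7$)
$h = 1849$ ($h = \left(1 - 44\right)^{2} = \left(-43\right)^{2} = 1849$)
$h M{\left(q \right)} = 1849 \cdot 7 = 12943$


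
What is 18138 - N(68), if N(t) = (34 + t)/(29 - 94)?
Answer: 1179072/65 ≈ 18140.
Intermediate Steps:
N(t) = -34/65 - t/65 (N(t) = (34 + t)/(-65) = (34 + t)*(-1/65) = -34/65 - t/65)
18138 - N(68) = 18138 - (-34/65 - 1/65*68) = 18138 - (-34/65 - 68/65) = 18138 - 1*(-102/65) = 18138 + 102/65 = 1179072/65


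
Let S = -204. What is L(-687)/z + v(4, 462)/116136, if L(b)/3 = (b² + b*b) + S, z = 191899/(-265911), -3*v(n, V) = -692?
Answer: -65574545124727717/16714786698 ≈ -3.9231e+6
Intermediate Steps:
v(n, V) = 692/3 (v(n, V) = -⅓*(-692) = 692/3)
z = -191899/265911 (z = 191899*(-1/265911) = -191899/265911 ≈ -0.72167)
L(b) = -612 + 6*b² (L(b) = 3*((b² + b*b) - 204) = 3*((b² + b²) - 204) = 3*(2*b² - 204) = 3*(-204 + 2*b²) = -612 + 6*b²)
L(-687)/z + v(4, 462)/116136 = (-612 + 6*(-687)²)/(-191899/265911) + (692/3)/116136 = (-612 + 6*471969)*(-265911/191899) + (692/3)*(1/116136) = (-612 + 2831814)*(-265911/191899) + 173/87102 = 2831202*(-265911/191899) + 173/87102 = -752847755022/191899 + 173/87102 = -65574545124727717/16714786698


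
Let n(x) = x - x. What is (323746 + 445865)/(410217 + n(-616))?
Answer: 256537/136739 ≈ 1.8761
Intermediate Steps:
n(x) = 0
(323746 + 445865)/(410217 + n(-616)) = (323746 + 445865)/(410217 + 0) = 769611/410217 = 769611*(1/410217) = 256537/136739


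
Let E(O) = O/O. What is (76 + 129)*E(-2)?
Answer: 205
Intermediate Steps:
E(O) = 1
(76 + 129)*E(-2) = (76 + 129)*1 = 205*1 = 205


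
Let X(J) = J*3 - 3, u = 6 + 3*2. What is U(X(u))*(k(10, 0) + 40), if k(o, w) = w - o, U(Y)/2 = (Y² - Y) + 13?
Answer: 64140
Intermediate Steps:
u = 12 (u = 6 + 6 = 12)
X(J) = -3 + 3*J (X(J) = 3*J - 3 = -3 + 3*J)
U(Y) = 26 - 2*Y + 2*Y² (U(Y) = 2*((Y² - Y) + 13) = 2*(13 + Y² - Y) = 26 - 2*Y + 2*Y²)
U(X(u))*(k(10, 0) + 40) = (26 - 2*(-3 + 3*12) + 2*(-3 + 3*12)²)*((0 - 1*10) + 40) = (26 - 2*(-3 + 36) + 2*(-3 + 36)²)*((0 - 10) + 40) = (26 - 2*33 + 2*33²)*(-10 + 40) = (26 - 66 + 2*1089)*30 = (26 - 66 + 2178)*30 = 2138*30 = 64140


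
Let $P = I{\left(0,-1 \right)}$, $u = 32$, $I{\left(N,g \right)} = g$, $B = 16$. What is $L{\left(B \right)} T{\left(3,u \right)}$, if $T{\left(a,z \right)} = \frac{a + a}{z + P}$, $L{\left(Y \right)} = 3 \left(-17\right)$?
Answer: $- \frac{306}{31} \approx -9.871$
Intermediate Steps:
$L{\left(Y \right)} = -51$
$P = -1$
$T{\left(a,z \right)} = \frac{2 a}{-1 + z}$ ($T{\left(a,z \right)} = \frac{a + a}{z - 1} = \frac{2 a}{-1 + z}$)
$L{\left(B \right)} T{\left(3,u \right)} = - 51 \cdot 2 \cdot 3 \frac{1}{-1 + 32} = - 51 \cdot 2 \cdot 3 \cdot \frac{1}{31} = \left(-51\right) \frac{6}{31} = - \frac{306}{31}$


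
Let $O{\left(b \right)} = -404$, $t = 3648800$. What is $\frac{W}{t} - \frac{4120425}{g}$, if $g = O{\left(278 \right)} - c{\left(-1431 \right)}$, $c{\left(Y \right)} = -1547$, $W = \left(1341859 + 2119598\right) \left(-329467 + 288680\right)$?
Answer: $- \frac{19600682585693}{463397600} \approx -42298.0$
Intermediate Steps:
$W = -141182446659$ ($W = 3461457 \left(-40787\right) = -141182446659$)
$g = 1143$ ($g = -404 - -1547 = -404 + 1547 = 1143$)
$\frac{W}{t} - \frac{4120425}{g} = - \frac{141182446659}{3648800} - \frac{4120425}{1143} = \left(-141182446659\right) \frac{1}{3648800} - \frac{457825}{127} = - \frac{141182446659}{3648800} - \frac{457825}{127} = - \frac{19600682585693}{463397600}$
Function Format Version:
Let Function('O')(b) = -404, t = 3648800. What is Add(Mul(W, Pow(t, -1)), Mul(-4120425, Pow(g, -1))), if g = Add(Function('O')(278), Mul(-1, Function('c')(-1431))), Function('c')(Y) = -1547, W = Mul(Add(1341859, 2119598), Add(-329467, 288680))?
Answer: Rational(-19600682585693, 463397600) ≈ -42298.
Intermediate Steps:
W = -141182446659 (W = Mul(3461457, -40787) = -141182446659)
g = 1143 (g = Add(-404, Mul(-1, -1547)) = Add(-404, 1547) = 1143)
Add(Mul(W, Pow(t, -1)), Mul(-4120425, Pow(g, -1))) = Add(Mul(-141182446659, Pow(3648800, -1)), Mul(-4120425, Pow(1143, -1))) = Add(Mul(-141182446659, Rational(1, 3648800)), Mul(-4120425, Rational(1, 1143))) = Add(Rational(-141182446659, 3648800), Rational(-457825, 127)) = Rational(-19600682585693, 463397600)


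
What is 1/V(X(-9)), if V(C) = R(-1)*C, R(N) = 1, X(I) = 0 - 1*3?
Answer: -1/3 ≈ -0.33333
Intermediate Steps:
X(I) = -3 (X(I) = 0 - 3 = -3)
V(C) = C (V(C) = 1*C = C)
1/V(X(-9)) = 1/(-3) = -1/3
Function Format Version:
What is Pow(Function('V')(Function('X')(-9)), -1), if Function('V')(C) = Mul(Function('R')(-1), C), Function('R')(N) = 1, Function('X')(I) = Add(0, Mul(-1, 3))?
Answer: Rational(-1, 3) ≈ -0.33333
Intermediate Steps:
Function('X')(I) = -3 (Function('X')(I) = Add(0, -3) = -3)
Function('V')(C) = C (Function('V')(C) = Mul(1, C) = C)
Pow(Function('V')(Function('X')(-9)), -1) = Pow(-3, -1) = Rational(-1, 3)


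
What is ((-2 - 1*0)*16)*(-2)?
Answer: 64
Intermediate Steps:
((-2 - 1*0)*16)*(-2) = ((-2 + 0)*16)*(-2) = -2*16*(-2) = -32*(-2) = 64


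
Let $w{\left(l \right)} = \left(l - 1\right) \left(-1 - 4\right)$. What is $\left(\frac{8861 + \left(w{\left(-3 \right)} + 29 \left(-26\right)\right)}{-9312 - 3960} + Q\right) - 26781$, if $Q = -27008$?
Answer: $- \frac{33995035}{632} \approx -53790.0$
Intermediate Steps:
$w{\left(l \right)} = 5 - 5 l$ ($w{\left(l \right)} = \left(-1 + l\right) \left(-5\right) = 5 - 5 l$)
$\left(\frac{8861 + \left(w{\left(-3 \right)} + 29 \left(-26\right)\right)}{-9312 - 3960} + Q\right) - 26781 = \left(\frac{8861 + \left(\left(5 - -15\right) + 29 \left(-26\right)\right)}{-9312 - 3960} - 27008\right) - 26781 = \left(\frac{8861 + \left(\left(5 + 15\right) - 754\right)}{-13272} - 27008\right) - 26781 = \left(\left(8861 + \left(20 - 754\right)\right) \left(- \frac{1}{13272}\right) - 27008\right) - 26781 = \left(\left(8861 - 734\right) \left(- \frac{1}{13272}\right) - 27008\right) - 26781 = \left(8127 \left(- \frac{1}{13272}\right) - 27008\right) - 26781 = \left(- \frac{387}{632} - 27008\right) - 26781 = - \frac{17069443}{632} - 26781 = - \frac{33995035}{632}$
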